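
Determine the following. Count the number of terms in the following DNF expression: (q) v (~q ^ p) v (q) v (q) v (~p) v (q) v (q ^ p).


A DNF formula is a disjunction of terms (conjunctions).
Terms are separated by v.
Counting the disjuncts: 7 terms.

7


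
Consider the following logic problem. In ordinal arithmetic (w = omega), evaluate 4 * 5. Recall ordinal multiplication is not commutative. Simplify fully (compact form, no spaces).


Compute 4 * 5.
Ordinal * is associative and left-distributive over +, but NOT commutative; for finite n>1, n*w = w but w*n stays w*n.
Both finite; ordinal * agrees with natural *: 4 * 5 = 20.
Result = 20

20


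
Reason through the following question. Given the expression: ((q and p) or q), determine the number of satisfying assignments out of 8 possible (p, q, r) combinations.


Check all 8 assignments:
p=0, q=0, r=0: 0
p=0, q=0, r=1: 0
p=0, q=1, r=0: 1
p=0, q=1, r=1: 1
p=1, q=0, r=0: 0
p=1, q=0, r=1: 0
p=1, q=1, r=0: 1
p=1, q=1, r=1: 1
Count of True = 4

4


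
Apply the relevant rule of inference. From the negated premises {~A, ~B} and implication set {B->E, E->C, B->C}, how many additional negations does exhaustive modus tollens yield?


Initial negated facts: {~A, ~B}
Apply modus tollens to closure:
  (no implication fires)
Final negated: {~A, ~B}
New negations: {(none)}
Count = 0

0


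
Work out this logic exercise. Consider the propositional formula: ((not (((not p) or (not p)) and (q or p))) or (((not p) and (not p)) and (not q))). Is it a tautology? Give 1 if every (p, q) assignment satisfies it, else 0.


Check all 4 assignments:
p=0, q=0: 1
p=0, q=1: 0
p=1, q=0: 1
p=1, q=1: 1
Satisfying count = 3/4.
Tautology iff count = 4: no.

0


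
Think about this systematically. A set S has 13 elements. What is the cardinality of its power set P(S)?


The power set of a set with n elements has 2^n elements.
|P(S)| = 2^13 = 8192

8192


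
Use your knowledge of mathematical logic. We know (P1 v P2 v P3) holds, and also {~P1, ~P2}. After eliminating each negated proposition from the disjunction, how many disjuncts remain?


Original disjuncts (3): P1, P2, P3
Negated (eliminate): ~P1, ~P2
Remaining disjuncts: P3
Count = 3 - 2 = 1

1


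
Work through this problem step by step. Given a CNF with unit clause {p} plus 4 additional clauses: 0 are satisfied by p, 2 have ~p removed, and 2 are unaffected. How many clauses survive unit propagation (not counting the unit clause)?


Satisfied (removed): 0
Shortened (remain): 2
Unchanged (remain): 2
Remaining = 2 + 2 = 4

4


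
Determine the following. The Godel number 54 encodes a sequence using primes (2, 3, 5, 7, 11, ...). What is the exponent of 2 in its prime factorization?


Factorize 54 by dividing by 2 repeatedly.
Division steps: 2 divides 54 exactly 1 time(s).
Exponent of 2 = 1

1


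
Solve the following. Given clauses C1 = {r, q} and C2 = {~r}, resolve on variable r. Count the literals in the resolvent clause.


Remove r from C1 and ~r from C2.
C1 remainder: {q}
C2 remainder: {}
Union (resolvent): {q}
Resolvent has 1 literal(s).

1


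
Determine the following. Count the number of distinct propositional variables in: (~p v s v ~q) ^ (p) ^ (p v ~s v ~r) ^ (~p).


Identify each variable that appears in the formula.
Variables found: p, q, r, s
Count = 4

4


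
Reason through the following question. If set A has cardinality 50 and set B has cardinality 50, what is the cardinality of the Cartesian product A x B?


The Cartesian product A x B contains all ordered pairs (a, b).
|A x B| = |A| * |B| = 50 * 50 = 2500

2500


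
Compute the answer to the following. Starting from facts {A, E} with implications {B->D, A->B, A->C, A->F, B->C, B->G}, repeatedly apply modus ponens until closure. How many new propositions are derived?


Initial facts: {A, E}
Apply modus ponens to closure:
  A and A->B  =>  B
  A and A->C  =>  C
  A and A->F  =>  F
  B and B->G  =>  G
  B and B->D  =>  D
Final known: {A, B, C, D, E, F, G}
New propositions: {B, C, D, F, G}
Count = 5

5


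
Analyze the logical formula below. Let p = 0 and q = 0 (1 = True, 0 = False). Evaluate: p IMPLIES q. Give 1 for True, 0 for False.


p = 0, q = 0
Operation: p IMPLIES q
Evaluate: 0 IMPLIES 0 = 1

1


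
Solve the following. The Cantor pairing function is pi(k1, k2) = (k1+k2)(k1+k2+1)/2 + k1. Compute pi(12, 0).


k1 + k2 = 12
(k1+k2)(k1+k2+1)/2 = 12 * 13 / 2 = 78
pi = 78 + 12 = 90

90


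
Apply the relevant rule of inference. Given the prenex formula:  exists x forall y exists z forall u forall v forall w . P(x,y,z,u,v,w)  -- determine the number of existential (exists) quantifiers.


Quantifier prefix: exists x forall y exists z forall u forall v forall w
Mark each quantifier type:
  E U E U U U
Universal count = 4, Existential count = 2
Asked for existential (exists) quantifiers: 2

2


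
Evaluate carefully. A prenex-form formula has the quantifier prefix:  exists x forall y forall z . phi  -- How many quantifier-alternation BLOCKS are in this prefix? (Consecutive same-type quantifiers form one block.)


Quantifier-type sequence: E A A  (A=forall, E=exists)
Group into maximal same-type runs:
  Ex1 | Ax2
Number of blocks = 2

2


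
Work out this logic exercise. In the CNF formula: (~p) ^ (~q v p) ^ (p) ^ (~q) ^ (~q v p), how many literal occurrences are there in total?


Counting literals in each clause:
Clause 1: 1 literal(s)
Clause 2: 2 literal(s)
Clause 3: 1 literal(s)
Clause 4: 1 literal(s)
Clause 5: 2 literal(s)
Total = 7

7


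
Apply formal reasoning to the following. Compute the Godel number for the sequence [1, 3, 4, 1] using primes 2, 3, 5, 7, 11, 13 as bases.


Encode each element as an exponent of the corresponding prime:
  2^1 = 2
  3^3 = 27
  5^4 = 625
  7^1 = 7
Product = 2 * 27 * 625 * 7 = 236250

236250


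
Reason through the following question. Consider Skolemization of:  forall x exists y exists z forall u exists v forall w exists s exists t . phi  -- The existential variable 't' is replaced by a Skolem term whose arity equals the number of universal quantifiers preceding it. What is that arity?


Quantifier prefix: forall x exists y exists z forall u exists v forall w exists s exists t
't' is existentially quantified at position 8.
Universal variables preceding it: x, u, w
Skolem function arity = 3

3


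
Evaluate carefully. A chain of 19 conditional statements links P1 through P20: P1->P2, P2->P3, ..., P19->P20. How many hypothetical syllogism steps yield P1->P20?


With 19 implications in a chain connecting 20 propositions:
P1->P2, P2->P3, ..., P19->P20
Steps needed = (number of implications) - 1 = 19 - 1 = 18

18


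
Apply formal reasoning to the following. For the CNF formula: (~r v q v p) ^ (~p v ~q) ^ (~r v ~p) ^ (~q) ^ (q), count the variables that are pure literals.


Check each variable for pure literal status:
p: mixed (not pure)
q: mixed (not pure)
r: pure negative
Pure literal count = 1

1


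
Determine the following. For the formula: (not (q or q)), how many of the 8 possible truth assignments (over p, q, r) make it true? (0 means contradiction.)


Check all 8 assignments:
p=0, q=0, r=0: 1
p=0, q=0, r=1: 1
p=0, q=1, r=0: 0
p=0, q=1, r=1: 0
p=1, q=0, r=0: 1
p=1, q=0, r=1: 1
p=1, q=1, r=0: 0
p=1, q=1, r=1: 0
Count of True = 4

4


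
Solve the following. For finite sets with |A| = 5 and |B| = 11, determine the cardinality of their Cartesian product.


The Cartesian product A x B contains all ordered pairs (a, b).
|A x B| = |A| * |B| = 5 * 11 = 55

55


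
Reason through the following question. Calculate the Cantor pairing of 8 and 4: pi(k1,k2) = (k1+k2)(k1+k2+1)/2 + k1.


k1 + k2 = 12
(k1+k2)(k1+k2+1)/2 = 12 * 13 / 2 = 78
pi = 78 + 8 = 86

86


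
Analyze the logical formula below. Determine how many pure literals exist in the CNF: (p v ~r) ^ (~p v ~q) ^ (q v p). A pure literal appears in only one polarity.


Check each variable for pure literal status:
p: mixed (not pure)
q: mixed (not pure)
r: pure negative
Pure literal count = 1

1


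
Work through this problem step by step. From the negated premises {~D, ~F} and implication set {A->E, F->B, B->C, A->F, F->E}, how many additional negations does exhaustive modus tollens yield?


Initial negated facts: {~D, ~F}
Apply modus tollens to closure:
  ~F and A->F  =>  ~A
Final negated: {~A, ~D, ~F}
New negations: {~A}
Count = 1

1


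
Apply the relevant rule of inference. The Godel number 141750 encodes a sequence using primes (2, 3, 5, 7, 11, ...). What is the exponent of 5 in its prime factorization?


Factorize 141750 by dividing by 5 repeatedly.
Division steps: 5 divides 141750 exactly 3 time(s).
Exponent of 5 = 3

3


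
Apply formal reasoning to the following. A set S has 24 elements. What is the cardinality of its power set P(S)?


The power set of a set with n elements has 2^n elements.
|P(S)| = 2^24 = 16777216

16777216


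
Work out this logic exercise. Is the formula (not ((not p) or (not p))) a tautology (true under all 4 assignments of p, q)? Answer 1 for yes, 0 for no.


Check all 4 assignments:
p=0, q=0: 0
p=0, q=1: 0
p=1, q=0: 1
p=1, q=1: 1
Satisfying count = 2/4.
Tautology iff count = 4: no.

0


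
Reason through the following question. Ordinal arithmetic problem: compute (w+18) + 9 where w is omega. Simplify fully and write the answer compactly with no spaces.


Compute (w+18) + 9.
Ordinal + is associative but NOT commutative; for finite n>0, n + w = w but w + n stays w+n.
By associativity: (w+18) + 9 = w + (18+9) = w+27.
Result = w+27

w+27


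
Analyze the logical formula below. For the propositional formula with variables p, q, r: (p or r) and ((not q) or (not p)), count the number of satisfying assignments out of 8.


Evaluate all 8 assignments for p, q, r:
p=0, q=0, r=0: 0
p=0, q=0, r=1: 1
p=0, q=1, r=0: 0
p=0, q=1, r=1: 1
p=1, q=0, r=0: 1
p=1, q=0, r=1: 1
p=1, q=1, r=0: 0
p=1, q=1, r=1: 0
Satisfying count = 4

4


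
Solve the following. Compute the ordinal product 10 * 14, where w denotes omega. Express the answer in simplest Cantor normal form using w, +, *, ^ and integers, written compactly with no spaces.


Compute 10 * 14.
Ordinal * is associative and left-distributive over +, but NOT commutative; for finite n>1, n*w = w but w*n stays w*n.
Both finite; ordinal * agrees with natural *: 10 * 14 = 140.
Result = 140

140


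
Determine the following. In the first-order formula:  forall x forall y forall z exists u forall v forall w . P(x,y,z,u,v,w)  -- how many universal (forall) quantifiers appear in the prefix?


Quantifier prefix: forall x forall y forall z exists u forall v forall w
Mark each quantifier type:
  U U U E U U
Universal count = 5, Existential count = 1
Asked for universal (forall) quantifiers: 5

5


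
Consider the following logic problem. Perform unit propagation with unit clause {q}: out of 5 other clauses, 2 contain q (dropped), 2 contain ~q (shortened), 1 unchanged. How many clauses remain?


Satisfied (removed): 2
Shortened (remain): 2
Unchanged (remain): 1
Remaining = 2 + 1 = 3

3


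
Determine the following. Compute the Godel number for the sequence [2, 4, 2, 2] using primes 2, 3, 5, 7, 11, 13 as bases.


Encode each element as an exponent of the corresponding prime:
  2^2 = 4
  3^4 = 81
  5^2 = 25
  7^2 = 49
Product = 4 * 81 * 25 * 49 = 396900

396900


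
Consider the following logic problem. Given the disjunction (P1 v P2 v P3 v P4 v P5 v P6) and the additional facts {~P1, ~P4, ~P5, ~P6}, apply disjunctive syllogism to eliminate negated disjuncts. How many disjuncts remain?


Original disjuncts (6): P1, P2, P3, P4, P5, P6
Negated (eliminate): ~P1, ~P4, ~P5, ~P6
Remaining disjuncts: P2, P3
Count = 6 - 4 = 2

2


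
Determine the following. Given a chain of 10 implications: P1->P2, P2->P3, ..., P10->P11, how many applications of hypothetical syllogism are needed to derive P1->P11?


With 10 implications in a chain connecting 11 propositions:
P1->P2, P2->P3, ..., P10->P11
Steps needed = (number of implications) - 1 = 10 - 1 = 9

9


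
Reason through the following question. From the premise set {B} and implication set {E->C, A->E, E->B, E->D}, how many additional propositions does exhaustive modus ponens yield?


Initial facts: {B}
Apply modus ponens to closure:
  (no implication fires)
Final known: {B}
New propositions: {(none)}
Count = 0

0


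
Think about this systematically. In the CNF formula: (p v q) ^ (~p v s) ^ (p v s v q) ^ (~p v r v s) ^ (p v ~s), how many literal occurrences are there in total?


Counting literals in each clause:
Clause 1: 2 literal(s)
Clause 2: 2 literal(s)
Clause 3: 3 literal(s)
Clause 4: 3 literal(s)
Clause 5: 2 literal(s)
Total = 12

12


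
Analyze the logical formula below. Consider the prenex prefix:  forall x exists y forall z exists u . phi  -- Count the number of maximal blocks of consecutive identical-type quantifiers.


Quantifier-type sequence: A E A E  (A=forall, E=exists)
Group into maximal same-type runs:
  Ax1 | Ex1 | Ax1 | Ex1
Number of blocks = 4

4


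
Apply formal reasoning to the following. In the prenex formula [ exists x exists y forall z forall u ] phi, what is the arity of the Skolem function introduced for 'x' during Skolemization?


Quantifier prefix: exists x exists y forall z forall u
'x' is existentially quantified at position 1.
No universal quantifiers precede it.
Skolem function arity = 0 (a Skolem constant)

0


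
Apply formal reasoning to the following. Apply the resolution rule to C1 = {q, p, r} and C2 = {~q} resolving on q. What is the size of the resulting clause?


Remove q from C1 and ~q from C2.
C1 remainder: {p, r}
C2 remainder: {}
Union (resolvent): {p, r}
Resolvent has 2 literal(s).

2


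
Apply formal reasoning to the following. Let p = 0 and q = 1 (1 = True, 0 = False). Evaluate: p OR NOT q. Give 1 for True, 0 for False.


p = 0, q = 1
Operation: p OR NOT q
Evaluate: 0 OR NOT 1 = 0

0


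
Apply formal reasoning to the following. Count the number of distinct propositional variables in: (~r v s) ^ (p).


Identify each variable that appears in the formula.
Variables found: p, r, s
Count = 3

3


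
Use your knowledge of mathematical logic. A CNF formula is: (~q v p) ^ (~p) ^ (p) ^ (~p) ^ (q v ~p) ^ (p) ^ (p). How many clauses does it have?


A CNF formula is a conjunction of clauses.
Clauses are separated by ^.
Counting the conjuncts: 7 clauses.

7


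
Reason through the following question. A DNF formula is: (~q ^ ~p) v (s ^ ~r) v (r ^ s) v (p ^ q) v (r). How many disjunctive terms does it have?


A DNF formula is a disjunction of terms (conjunctions).
Terms are separated by v.
Counting the disjuncts: 5 terms.

5


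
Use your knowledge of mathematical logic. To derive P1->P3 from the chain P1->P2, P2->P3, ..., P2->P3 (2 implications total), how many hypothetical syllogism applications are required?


With 2 implications in a chain connecting 3 propositions:
P1->P2, P2->P3, ..., P2->P3
Steps needed = (number of implications) - 1 = 2 - 1 = 1

1


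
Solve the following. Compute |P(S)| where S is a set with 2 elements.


The power set of a set with n elements has 2^n elements.
|P(S)| = 2^2 = 4

4


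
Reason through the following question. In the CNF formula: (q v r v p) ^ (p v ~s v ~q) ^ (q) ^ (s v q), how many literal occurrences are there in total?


Counting literals in each clause:
Clause 1: 3 literal(s)
Clause 2: 3 literal(s)
Clause 3: 1 literal(s)
Clause 4: 2 literal(s)
Total = 9

9


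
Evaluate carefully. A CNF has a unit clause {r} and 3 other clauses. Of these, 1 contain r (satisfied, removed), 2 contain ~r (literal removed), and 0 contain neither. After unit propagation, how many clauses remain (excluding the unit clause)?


Satisfied (removed): 1
Shortened (remain): 2
Unchanged (remain): 0
Remaining = 2 + 0 = 2

2


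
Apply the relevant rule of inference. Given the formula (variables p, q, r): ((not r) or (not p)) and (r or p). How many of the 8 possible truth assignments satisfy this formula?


Evaluate all 8 assignments for p, q, r:
p=0, q=0, r=0: 0
p=0, q=0, r=1: 1
p=0, q=1, r=0: 0
p=0, q=1, r=1: 1
p=1, q=0, r=0: 1
p=1, q=0, r=1: 0
p=1, q=1, r=0: 1
p=1, q=1, r=1: 0
Satisfying count = 4

4


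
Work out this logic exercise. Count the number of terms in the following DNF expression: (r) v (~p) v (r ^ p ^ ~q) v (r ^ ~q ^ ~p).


A DNF formula is a disjunction of terms (conjunctions).
Terms are separated by v.
Counting the disjuncts: 4 terms.

4


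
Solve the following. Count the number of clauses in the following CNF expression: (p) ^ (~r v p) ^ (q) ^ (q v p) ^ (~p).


A CNF formula is a conjunction of clauses.
Clauses are separated by ^.
Counting the conjuncts: 5 clauses.

5


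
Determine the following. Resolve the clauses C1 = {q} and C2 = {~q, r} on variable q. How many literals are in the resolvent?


Remove q from C1 and ~q from C2.
C1 remainder: {}
C2 remainder: {r}
Union (resolvent): {r}
Resolvent has 1 literal(s).

1


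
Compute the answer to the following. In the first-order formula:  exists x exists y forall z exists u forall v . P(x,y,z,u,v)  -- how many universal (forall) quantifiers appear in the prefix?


Quantifier prefix: exists x exists y forall z exists u forall v
Mark each quantifier type:
  E E U E U
Universal count = 2, Existential count = 3
Asked for universal (forall) quantifiers: 2

2


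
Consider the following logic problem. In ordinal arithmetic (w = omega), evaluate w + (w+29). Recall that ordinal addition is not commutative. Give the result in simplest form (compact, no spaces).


Compute w + (w+29).
Ordinal + is associative but NOT commutative; for finite n>0, n + w = w but w + n stays w+n.
w + (w+29) = (w+w) + 29 = w*2+29.
Result = w*2+29

w*2+29


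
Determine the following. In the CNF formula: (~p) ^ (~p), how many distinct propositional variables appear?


Identify each variable that appears in the formula.
Variables found: p
Count = 1

1


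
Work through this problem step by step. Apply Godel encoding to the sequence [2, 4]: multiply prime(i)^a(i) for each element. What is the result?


Encode each element as an exponent of the corresponding prime:
  2^2 = 4
  3^4 = 81
Product = 4 * 81 = 324

324


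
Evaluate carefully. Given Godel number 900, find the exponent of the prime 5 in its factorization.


Factorize 900 by dividing by 5 repeatedly.
Division steps: 5 divides 900 exactly 2 time(s).
Exponent of 5 = 2

2


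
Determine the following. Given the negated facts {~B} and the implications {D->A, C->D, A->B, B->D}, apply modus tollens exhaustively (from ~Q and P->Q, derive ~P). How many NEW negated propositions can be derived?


Initial negated facts: {~B}
Apply modus tollens to closure:
  ~B and A->B  =>  ~A
  ~A and D->A  =>  ~D
  ~D and C->D  =>  ~C
Final negated: {~A, ~B, ~C, ~D}
New negations: {~A, ~C, ~D}
Count = 3

3


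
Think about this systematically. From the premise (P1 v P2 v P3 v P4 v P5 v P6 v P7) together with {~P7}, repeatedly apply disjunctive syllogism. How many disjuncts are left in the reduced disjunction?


Original disjuncts (7): P1, P2, P3, P4, P5, P6, P7
Negated (eliminate): ~P7
Remaining disjuncts: P1, P2, P3, P4, P5, P6
Count = 7 - 1 = 6

6


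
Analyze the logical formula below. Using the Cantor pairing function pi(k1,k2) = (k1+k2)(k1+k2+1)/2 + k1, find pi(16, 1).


k1 + k2 = 17
(k1+k2)(k1+k2+1)/2 = 17 * 18 / 2 = 153
pi = 153 + 16 = 169

169


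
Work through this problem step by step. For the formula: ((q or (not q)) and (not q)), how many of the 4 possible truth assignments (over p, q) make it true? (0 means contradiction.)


Check all 4 assignments:
p=0, q=0: 1
p=0, q=1: 0
p=1, q=0: 1
p=1, q=1: 0
Count of True = 2

2


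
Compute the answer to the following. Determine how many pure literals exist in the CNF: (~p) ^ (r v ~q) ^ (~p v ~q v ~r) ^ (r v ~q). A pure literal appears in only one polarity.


Check each variable for pure literal status:
p: pure negative
q: pure negative
r: mixed (not pure)
Pure literal count = 2

2


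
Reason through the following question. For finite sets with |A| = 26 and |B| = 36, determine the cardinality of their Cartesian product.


The Cartesian product A x B contains all ordered pairs (a, b).
|A x B| = |A| * |B| = 26 * 36 = 936

936


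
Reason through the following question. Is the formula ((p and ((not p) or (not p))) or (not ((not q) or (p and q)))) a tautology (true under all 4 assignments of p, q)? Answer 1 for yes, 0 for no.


Check all 4 assignments:
p=0, q=0: 0
p=0, q=1: 1
p=1, q=0: 0
p=1, q=1: 0
Satisfying count = 1/4.
Tautology iff count = 4: no.

0


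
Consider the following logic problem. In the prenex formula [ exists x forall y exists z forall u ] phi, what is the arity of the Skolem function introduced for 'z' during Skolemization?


Quantifier prefix: exists x forall y exists z forall u
'z' is existentially quantified at position 3.
Universal variables preceding it: y
Skolem function arity = 1

1


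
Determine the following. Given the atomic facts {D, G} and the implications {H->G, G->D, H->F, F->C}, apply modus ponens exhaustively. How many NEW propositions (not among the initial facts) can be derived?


Initial facts: {D, G}
Apply modus ponens to closure:
  (no implication fires)
Final known: {D, G}
New propositions: {(none)}
Count = 0

0


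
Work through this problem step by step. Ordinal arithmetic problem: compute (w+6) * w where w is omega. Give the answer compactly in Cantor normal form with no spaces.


Compute (w+6) * w.
Ordinal * is associative and left-distributive over +, but NOT commutative; for finite n>1, n*w = w but w*n stays w*n.
(w+6) * w = sup{(w+6)*k : k<w} = sup{w*k+6} = w^2 (the +6 tail is absorbed in the limit).
Result = w^2

w^2


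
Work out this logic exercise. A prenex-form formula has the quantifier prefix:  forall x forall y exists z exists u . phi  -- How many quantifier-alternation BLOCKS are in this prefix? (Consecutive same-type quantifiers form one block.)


Quantifier-type sequence: A A E E  (A=forall, E=exists)
Group into maximal same-type runs:
  Ax2 | Ex2
Number of blocks = 2

2


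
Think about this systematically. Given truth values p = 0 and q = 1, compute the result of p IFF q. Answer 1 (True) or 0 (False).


p = 0, q = 1
Operation: p IFF q
Evaluate: 0 IFF 1 = 0

0


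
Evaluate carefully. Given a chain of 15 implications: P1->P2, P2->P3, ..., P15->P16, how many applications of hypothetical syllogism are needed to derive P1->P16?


With 15 implications in a chain connecting 16 propositions:
P1->P2, P2->P3, ..., P15->P16
Steps needed = (number of implications) - 1 = 15 - 1 = 14

14


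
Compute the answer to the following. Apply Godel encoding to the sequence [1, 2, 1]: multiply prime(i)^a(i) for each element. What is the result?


Encode each element as an exponent of the corresponding prime:
  2^1 = 2
  3^2 = 9
  5^1 = 5
Product = 2 * 9 * 5 = 90

90


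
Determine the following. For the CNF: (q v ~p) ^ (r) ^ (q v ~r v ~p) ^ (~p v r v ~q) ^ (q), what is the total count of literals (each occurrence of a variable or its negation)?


Counting literals in each clause:
Clause 1: 2 literal(s)
Clause 2: 1 literal(s)
Clause 3: 3 literal(s)
Clause 4: 3 literal(s)
Clause 5: 1 literal(s)
Total = 10

10


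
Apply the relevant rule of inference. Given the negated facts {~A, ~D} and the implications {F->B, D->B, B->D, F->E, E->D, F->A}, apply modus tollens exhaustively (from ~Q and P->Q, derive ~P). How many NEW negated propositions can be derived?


Initial negated facts: {~A, ~D}
Apply modus tollens to closure:
  ~D and B->D  =>  ~B
  ~D and E->D  =>  ~E
  ~A and F->A  =>  ~F
Final negated: {~A, ~B, ~D, ~E, ~F}
New negations: {~B, ~E, ~F}
Count = 3

3


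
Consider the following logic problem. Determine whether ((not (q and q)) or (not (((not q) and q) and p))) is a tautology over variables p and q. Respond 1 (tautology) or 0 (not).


Check all 4 assignments:
p=0, q=0: 1
p=0, q=1: 1
p=1, q=0: 1
p=1, q=1: 1
Satisfying count = 4/4.
Tautology iff count = 4: yes.

1


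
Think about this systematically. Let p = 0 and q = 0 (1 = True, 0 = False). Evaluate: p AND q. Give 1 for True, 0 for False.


p = 0, q = 0
Operation: p AND q
Evaluate: 0 AND 0 = 0

0


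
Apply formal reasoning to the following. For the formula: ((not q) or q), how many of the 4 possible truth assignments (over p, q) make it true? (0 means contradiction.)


Check all 4 assignments:
p=0, q=0: 1
p=0, q=1: 1
p=1, q=0: 1
p=1, q=1: 1
Count of True = 4

4


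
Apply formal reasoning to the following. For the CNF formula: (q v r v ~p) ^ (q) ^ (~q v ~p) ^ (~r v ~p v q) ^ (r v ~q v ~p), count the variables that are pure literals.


Check each variable for pure literal status:
p: pure negative
q: mixed (not pure)
r: mixed (not pure)
Pure literal count = 1

1


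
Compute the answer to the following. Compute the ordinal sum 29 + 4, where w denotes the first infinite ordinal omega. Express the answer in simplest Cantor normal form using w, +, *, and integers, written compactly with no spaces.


Compute 29 + 4.
Ordinal + is associative but NOT commutative; for finite n>0, n + w = w but w + n stays w+n.
Both operands finite; ordinal + agrees with natural +: 29 + 4 = 33.
Result = 33

33


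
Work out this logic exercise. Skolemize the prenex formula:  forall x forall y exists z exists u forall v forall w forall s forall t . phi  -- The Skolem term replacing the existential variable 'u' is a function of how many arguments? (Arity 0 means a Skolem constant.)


Quantifier prefix: forall x forall y exists z exists u forall v forall w forall s forall t
'u' is existentially quantified at position 4.
Universal variables preceding it: x, y
Skolem function arity = 2

2


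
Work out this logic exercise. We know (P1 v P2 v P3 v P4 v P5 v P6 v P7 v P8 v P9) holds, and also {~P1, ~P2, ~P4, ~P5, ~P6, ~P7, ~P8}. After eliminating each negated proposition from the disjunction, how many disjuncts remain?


Original disjuncts (9): P1, P2, P3, P4, P5, P6, P7, P8, P9
Negated (eliminate): ~P1, ~P2, ~P4, ~P5, ~P6, ~P7, ~P8
Remaining disjuncts: P3, P9
Count = 9 - 7 = 2

2


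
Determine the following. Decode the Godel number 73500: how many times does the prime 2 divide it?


Factorize 73500 by dividing by 2 repeatedly.
Division steps: 2 divides 73500 exactly 2 time(s).
Exponent of 2 = 2

2


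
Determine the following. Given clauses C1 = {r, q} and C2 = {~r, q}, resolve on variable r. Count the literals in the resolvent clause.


Remove r from C1 and ~r from C2.
C1 remainder: {q}
C2 remainder: {q}
Union (resolvent): {q}
Resolvent has 1 literal(s).

1


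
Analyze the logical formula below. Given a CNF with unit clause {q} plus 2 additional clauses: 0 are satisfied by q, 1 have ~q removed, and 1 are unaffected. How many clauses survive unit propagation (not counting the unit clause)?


Satisfied (removed): 0
Shortened (remain): 1
Unchanged (remain): 1
Remaining = 1 + 1 = 2

2


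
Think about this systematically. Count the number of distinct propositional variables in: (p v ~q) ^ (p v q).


Identify each variable that appears in the formula.
Variables found: p, q
Count = 2

2


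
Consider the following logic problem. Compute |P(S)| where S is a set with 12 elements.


The power set of a set with n elements has 2^n elements.
|P(S)| = 2^12 = 4096

4096


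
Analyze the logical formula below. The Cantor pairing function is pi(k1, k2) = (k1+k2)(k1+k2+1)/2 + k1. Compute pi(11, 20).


k1 + k2 = 31
(k1+k2)(k1+k2+1)/2 = 31 * 32 / 2 = 496
pi = 496 + 11 = 507

507


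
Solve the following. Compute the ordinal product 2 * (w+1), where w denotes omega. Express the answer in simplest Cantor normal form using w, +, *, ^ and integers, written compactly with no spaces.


Compute 2 * (w+1).
Ordinal * is associative and left-distributive over +, but NOT commutative; for finite n>1, n*w = w but w*n stays w*n.
By left-distributivity: 2 * (w+1) = 2*w + 2*1 = w + 2 = w+2.
Result = w+2

w+2


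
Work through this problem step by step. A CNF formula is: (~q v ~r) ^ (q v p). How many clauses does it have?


A CNF formula is a conjunction of clauses.
Clauses are separated by ^.
Counting the conjuncts: 2 clauses.

2


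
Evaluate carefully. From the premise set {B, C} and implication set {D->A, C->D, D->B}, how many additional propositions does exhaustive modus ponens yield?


Initial facts: {B, C}
Apply modus ponens to closure:
  C and C->D  =>  D
  D and D->A  =>  A
Final known: {A, B, C, D}
New propositions: {A, D}
Count = 2

2


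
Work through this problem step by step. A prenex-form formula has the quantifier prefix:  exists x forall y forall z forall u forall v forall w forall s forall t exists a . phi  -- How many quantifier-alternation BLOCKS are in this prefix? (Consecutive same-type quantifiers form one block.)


Quantifier-type sequence: E A A A A A A A E  (A=forall, E=exists)
Group into maximal same-type runs:
  Ex1 | Ax7 | Ex1
Number of blocks = 3

3


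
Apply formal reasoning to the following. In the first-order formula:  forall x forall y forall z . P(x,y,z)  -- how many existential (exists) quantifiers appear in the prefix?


Quantifier prefix: forall x forall y forall z
Mark each quantifier type:
  U U U
Universal count = 3, Existential count = 0
Asked for existential (exists) quantifiers: 0

0


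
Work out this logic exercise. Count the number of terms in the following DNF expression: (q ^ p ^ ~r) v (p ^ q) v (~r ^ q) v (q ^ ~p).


A DNF formula is a disjunction of terms (conjunctions).
Terms are separated by v.
Counting the disjuncts: 4 terms.

4


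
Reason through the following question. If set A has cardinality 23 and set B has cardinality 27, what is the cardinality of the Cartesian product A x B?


The Cartesian product A x B contains all ordered pairs (a, b).
|A x B| = |A| * |B| = 23 * 27 = 621

621


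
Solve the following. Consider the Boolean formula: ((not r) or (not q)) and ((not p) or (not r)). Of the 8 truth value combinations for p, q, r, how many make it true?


Evaluate all 8 assignments for p, q, r:
p=0, q=0, r=0: 1
p=0, q=0, r=1: 1
p=0, q=1, r=0: 1
p=0, q=1, r=1: 0
p=1, q=0, r=0: 1
p=1, q=0, r=1: 0
p=1, q=1, r=0: 1
p=1, q=1, r=1: 0
Satisfying count = 5

5


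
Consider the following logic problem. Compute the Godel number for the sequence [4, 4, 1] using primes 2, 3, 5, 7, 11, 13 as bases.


Encode each element as an exponent of the corresponding prime:
  2^4 = 16
  3^4 = 81
  5^1 = 5
Product = 16 * 81 * 5 = 6480

6480


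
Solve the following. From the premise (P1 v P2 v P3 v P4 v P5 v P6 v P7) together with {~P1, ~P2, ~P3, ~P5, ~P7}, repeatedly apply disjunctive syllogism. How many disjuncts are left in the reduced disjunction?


Original disjuncts (7): P1, P2, P3, P4, P5, P6, P7
Negated (eliminate): ~P1, ~P2, ~P3, ~P5, ~P7
Remaining disjuncts: P4, P6
Count = 7 - 5 = 2

2


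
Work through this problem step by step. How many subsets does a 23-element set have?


The power set of a set with n elements has 2^n elements.
|P(S)| = 2^23 = 8388608

8388608


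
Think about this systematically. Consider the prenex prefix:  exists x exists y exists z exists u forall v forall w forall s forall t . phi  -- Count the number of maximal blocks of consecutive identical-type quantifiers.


Quantifier-type sequence: E E E E A A A A  (A=forall, E=exists)
Group into maximal same-type runs:
  Ex4 | Ax4
Number of blocks = 2

2


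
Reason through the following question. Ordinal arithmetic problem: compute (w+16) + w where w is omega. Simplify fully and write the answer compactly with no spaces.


Compute (w+16) + w.
Ordinal + is associative but NOT commutative; for finite n>0, n + w = w but w + n stays w+n.
(w+16) + w = w + (16+w) = w + w = w*2 (the finite tail 16 is absorbed by the right w).
Result = w*2

w*2


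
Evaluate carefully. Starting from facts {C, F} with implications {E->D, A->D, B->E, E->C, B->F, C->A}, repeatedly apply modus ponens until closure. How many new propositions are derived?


Initial facts: {C, F}
Apply modus ponens to closure:
  C and C->A  =>  A
  A and A->D  =>  D
Final known: {A, C, D, F}
New propositions: {A, D}
Count = 2

2


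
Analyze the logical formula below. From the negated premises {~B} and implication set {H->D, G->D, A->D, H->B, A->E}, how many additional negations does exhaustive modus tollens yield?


Initial negated facts: {~B}
Apply modus tollens to closure:
  ~B and H->B  =>  ~H
Final negated: {~B, ~H}
New negations: {~H}
Count = 1

1


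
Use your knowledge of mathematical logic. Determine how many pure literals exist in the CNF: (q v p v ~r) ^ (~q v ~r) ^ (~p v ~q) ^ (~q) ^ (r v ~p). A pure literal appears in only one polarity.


Check each variable for pure literal status:
p: mixed (not pure)
q: mixed (not pure)
r: mixed (not pure)
Pure literal count = 0

0


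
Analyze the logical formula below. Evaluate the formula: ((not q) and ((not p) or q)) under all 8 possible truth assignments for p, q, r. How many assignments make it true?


Check all 8 assignments:
p=0, q=0, r=0: 1
p=0, q=0, r=1: 1
p=0, q=1, r=0: 0
p=0, q=1, r=1: 0
p=1, q=0, r=0: 0
p=1, q=0, r=1: 0
p=1, q=1, r=0: 0
p=1, q=1, r=1: 0
Count of True = 2

2


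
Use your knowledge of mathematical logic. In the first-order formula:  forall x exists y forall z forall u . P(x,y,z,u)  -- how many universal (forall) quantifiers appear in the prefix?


Quantifier prefix: forall x exists y forall z forall u
Mark each quantifier type:
  U E U U
Universal count = 3, Existential count = 1
Asked for universal (forall) quantifiers: 3

3


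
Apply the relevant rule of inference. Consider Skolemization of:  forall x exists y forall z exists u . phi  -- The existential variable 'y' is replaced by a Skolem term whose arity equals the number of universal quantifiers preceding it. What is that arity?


Quantifier prefix: forall x exists y forall z exists u
'y' is existentially quantified at position 2.
Universal variables preceding it: x
Skolem function arity = 1

1


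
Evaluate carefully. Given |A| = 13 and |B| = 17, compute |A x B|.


The Cartesian product A x B contains all ordered pairs (a, b).
|A x B| = |A| * |B| = 13 * 17 = 221

221


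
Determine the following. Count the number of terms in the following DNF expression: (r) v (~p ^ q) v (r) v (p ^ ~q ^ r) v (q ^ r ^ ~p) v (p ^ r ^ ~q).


A DNF formula is a disjunction of terms (conjunctions).
Terms are separated by v.
Counting the disjuncts: 6 terms.

6


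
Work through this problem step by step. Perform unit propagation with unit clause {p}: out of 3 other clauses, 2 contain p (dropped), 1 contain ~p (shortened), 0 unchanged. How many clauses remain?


Satisfied (removed): 2
Shortened (remain): 1
Unchanged (remain): 0
Remaining = 1 + 0 = 1

1


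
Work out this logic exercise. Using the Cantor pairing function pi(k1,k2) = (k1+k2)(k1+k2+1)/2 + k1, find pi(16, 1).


k1 + k2 = 17
(k1+k2)(k1+k2+1)/2 = 17 * 18 / 2 = 153
pi = 153 + 16 = 169

169


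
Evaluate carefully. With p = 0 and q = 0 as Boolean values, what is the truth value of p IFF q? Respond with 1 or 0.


p = 0, q = 0
Operation: p IFF q
Evaluate: 0 IFF 0 = 1

1


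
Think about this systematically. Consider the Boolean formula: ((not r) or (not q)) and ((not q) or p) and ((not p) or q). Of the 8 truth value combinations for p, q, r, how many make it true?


Evaluate all 8 assignments for p, q, r:
p=0, q=0, r=0: 1
p=0, q=0, r=1: 1
p=0, q=1, r=0: 0
p=0, q=1, r=1: 0
p=1, q=0, r=0: 0
p=1, q=0, r=1: 0
p=1, q=1, r=0: 1
p=1, q=1, r=1: 0
Satisfying count = 3

3


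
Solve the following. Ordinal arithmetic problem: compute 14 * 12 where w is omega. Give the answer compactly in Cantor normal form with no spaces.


Compute 14 * 12.
Ordinal * is associative and left-distributive over +, but NOT commutative; for finite n>1, n*w = w but w*n stays w*n.
Both finite; ordinal * agrees with natural *: 14 * 12 = 168.
Result = 168

168


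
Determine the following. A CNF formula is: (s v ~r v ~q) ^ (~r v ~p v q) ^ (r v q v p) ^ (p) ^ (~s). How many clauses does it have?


A CNF formula is a conjunction of clauses.
Clauses are separated by ^.
Counting the conjuncts: 5 clauses.

5


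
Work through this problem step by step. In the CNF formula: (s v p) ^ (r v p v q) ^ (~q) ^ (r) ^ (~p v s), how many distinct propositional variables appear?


Identify each variable that appears in the formula.
Variables found: p, q, r, s
Count = 4

4


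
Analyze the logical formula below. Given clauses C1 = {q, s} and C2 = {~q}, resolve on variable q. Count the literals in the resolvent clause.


Remove q from C1 and ~q from C2.
C1 remainder: {s}
C2 remainder: {}
Union (resolvent): {s}
Resolvent has 1 literal(s).

1


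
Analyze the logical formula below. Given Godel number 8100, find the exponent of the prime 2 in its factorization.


Factorize 8100 by dividing by 2 repeatedly.
Division steps: 2 divides 8100 exactly 2 time(s).
Exponent of 2 = 2

2


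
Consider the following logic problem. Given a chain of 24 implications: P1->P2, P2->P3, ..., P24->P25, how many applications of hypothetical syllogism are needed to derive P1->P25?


With 24 implications in a chain connecting 25 propositions:
P1->P2, P2->P3, ..., P24->P25
Steps needed = (number of implications) - 1 = 24 - 1 = 23

23


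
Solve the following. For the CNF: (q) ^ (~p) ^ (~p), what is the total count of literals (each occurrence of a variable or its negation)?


Counting literals in each clause:
Clause 1: 1 literal(s)
Clause 2: 1 literal(s)
Clause 3: 1 literal(s)
Total = 3

3


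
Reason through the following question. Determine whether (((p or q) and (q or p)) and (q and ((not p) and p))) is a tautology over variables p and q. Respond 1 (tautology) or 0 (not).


Check all 4 assignments:
p=0, q=0: 0
p=0, q=1: 0
p=1, q=0: 0
p=1, q=1: 0
Satisfying count = 0/4.
Tautology iff count = 4: no.

0


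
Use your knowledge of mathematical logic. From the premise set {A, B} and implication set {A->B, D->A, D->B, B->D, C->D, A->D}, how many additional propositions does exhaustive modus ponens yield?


Initial facts: {A, B}
Apply modus ponens to closure:
  B and B->D  =>  D
Final known: {A, B, D}
New propositions: {D}
Count = 1

1


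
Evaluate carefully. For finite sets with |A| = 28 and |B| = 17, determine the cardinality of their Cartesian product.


The Cartesian product A x B contains all ordered pairs (a, b).
|A x B| = |A| * |B| = 28 * 17 = 476

476


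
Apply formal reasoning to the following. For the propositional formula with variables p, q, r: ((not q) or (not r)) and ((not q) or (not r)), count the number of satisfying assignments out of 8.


Evaluate all 8 assignments for p, q, r:
p=0, q=0, r=0: 1
p=0, q=0, r=1: 1
p=0, q=1, r=0: 1
p=0, q=1, r=1: 0
p=1, q=0, r=0: 1
p=1, q=0, r=1: 1
p=1, q=1, r=0: 1
p=1, q=1, r=1: 0
Satisfying count = 6

6


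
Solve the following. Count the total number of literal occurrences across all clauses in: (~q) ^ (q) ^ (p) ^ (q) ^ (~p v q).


Counting literals in each clause:
Clause 1: 1 literal(s)
Clause 2: 1 literal(s)
Clause 3: 1 literal(s)
Clause 4: 1 literal(s)
Clause 5: 2 literal(s)
Total = 6

6


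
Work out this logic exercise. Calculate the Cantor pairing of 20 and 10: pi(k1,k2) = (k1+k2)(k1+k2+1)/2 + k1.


k1 + k2 = 30
(k1+k2)(k1+k2+1)/2 = 30 * 31 / 2 = 465
pi = 465 + 20 = 485

485


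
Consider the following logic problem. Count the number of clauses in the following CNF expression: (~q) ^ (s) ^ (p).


A CNF formula is a conjunction of clauses.
Clauses are separated by ^.
Counting the conjuncts: 3 clauses.

3


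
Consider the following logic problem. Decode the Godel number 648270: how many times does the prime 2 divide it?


Factorize 648270 by dividing by 2 repeatedly.
Division steps: 2 divides 648270 exactly 1 time(s).
Exponent of 2 = 1

1
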